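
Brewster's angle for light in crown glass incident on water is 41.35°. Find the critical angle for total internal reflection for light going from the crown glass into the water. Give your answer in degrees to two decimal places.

tan θ_B = n₂/n₁ = tan 41.35° = 0.8801.
Total internal reflection: sin θ_c = n₂/n₁ = 0.8801.
θ_c = arcsin(0.8801) = 61.65°.

θ_c ≈ 61.65°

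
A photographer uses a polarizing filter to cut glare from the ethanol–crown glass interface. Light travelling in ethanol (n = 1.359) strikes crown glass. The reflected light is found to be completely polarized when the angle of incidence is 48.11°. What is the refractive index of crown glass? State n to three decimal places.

n ≈ 1.515

Brewster's law: tan θ_B = n₂/n₁ (light incident in ethanol, refracted into crown glass).
n₂ = n₁ tan θ_B = 1.359 × tan 48.11° = 1.515.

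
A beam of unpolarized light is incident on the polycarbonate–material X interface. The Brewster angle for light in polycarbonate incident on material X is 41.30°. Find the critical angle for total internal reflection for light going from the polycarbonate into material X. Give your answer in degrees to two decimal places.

n₂/n₁ = tan 41.30° = 0.8785; the critical angle satisfies sin θ_c = n₂/n₁.
θ_c = arcsin(0.8785) = 61.46°.

θ_c ≈ 61.46°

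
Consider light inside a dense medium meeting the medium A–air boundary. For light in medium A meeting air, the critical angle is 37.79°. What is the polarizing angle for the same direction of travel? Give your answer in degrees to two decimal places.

θ_B ≈ 31.50°

n₂/n₁ = sin θ_c = sin 37.79° = 0.6128.
tan θ_B equals the same ratio, so θ_B = arctan(0.6128) = 31.50°.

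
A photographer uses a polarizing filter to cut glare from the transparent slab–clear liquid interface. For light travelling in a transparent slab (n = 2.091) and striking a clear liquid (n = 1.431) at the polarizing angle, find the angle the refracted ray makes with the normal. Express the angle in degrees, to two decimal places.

tan θ_B = n₂/n₁ = 1.431/2.091 = 0.6844, so θ_B = 34.39°.
The refracted ray is perpendicular to the reflected ray, so θ_t = 90° − θ_B = 55.61°.

θ_t ≈ 55.61°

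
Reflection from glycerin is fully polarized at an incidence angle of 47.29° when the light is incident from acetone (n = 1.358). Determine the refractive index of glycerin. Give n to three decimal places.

At the Brewster angle, tan θ_B = n₂/n₁ with n₁ on the incident side (acetone) and n₂ on the transmitted side (glycerin).
n₂ = n₁ tan θ_B = 1.358 × tan 47.29° = 1.471.

n ≈ 1.471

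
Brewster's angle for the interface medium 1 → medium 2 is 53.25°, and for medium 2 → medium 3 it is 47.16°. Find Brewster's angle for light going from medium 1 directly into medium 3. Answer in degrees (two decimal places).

θ_B ≈ 55.30°

Each Brewster angle gives a ratio: n₂/n₁ = tan 53.25° = 1.3392, n₃/n₂ = tan 47.16° = 1.0784.
So n₃/n₁ = (n₂/n₁)(n₃/n₂) = 1.3392 × 1.0784 = 1.4441.
θ_B(1→3) = arctan(1.4441) = 55.30°.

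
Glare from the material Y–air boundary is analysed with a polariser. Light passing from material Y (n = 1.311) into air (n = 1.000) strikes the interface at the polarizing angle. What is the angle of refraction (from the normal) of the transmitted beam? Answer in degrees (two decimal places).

θ_t ≈ 52.66°

θ_B = arctan(n₂/n₁) = arctan(1.000/1.311) = 37.34°.
Since θ_B + θ_t = 90° at Brewster incidence, θ_t = 90° − 37.34° = 52.66°.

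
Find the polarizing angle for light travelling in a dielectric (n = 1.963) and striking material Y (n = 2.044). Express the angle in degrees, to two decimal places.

The reflected p-component vanishes when tan θ_B = n₂/n₁.
tan θ_B = n₂/n₁ = 2.044/1.963 = 1.0413.
θ_B = arctan(1.0413) = 46.16°.

θ_B ≈ 46.16°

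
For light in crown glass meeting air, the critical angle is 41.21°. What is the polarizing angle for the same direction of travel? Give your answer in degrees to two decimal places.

θ_B ≈ 33.38°

sin θ_c = n₂/n₁, so n₂/n₁ = sin 41.21° = 0.6588.
Brewster: tan θ_B = n₂/n₁ = 0.6588.
θ_B = arctan(0.6588) = 33.38°.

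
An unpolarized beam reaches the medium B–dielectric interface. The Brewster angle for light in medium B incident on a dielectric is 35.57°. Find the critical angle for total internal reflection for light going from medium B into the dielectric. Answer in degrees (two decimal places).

θ_c ≈ 45.65°

From Brewster, n₂/n₁ = tan θ_B = tan 35.57° = 0.7151.
Then sin θ_c = n₂/n₁ = 0.7151, so θ_c = arcsin 0.7151 = 45.65°.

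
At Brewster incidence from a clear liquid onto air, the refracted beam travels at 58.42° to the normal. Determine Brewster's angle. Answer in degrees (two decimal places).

Since the reflected and refracted rays are at right angles at the polarizing angle, θ_B + θ_t = 90°.
θ_B = 90° − 58.42° = 31.58°.

θ_B ≈ 31.58°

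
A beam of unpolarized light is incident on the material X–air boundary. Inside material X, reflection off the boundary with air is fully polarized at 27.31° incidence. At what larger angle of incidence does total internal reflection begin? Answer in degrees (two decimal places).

tan θ_B = n₂/n₁ = tan 27.31° = 0.5164.
Total internal reflection: sin θ_c = n₂/n₁ = 0.5164.
θ_c = arcsin(0.5164) = 31.09°.

θ_c ≈ 31.09°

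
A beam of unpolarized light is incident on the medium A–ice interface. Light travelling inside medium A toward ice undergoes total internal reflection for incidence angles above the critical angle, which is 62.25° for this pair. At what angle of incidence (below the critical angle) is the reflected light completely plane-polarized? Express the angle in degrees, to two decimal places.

sin θ_c = n₂/n₁, so n₂/n₁ = sin 62.25° = 0.8850.
Brewster: tan θ_B = n₂/n₁ = 0.8850.
θ_B = arctan(0.8850) = 41.51°.

θ_B ≈ 41.51°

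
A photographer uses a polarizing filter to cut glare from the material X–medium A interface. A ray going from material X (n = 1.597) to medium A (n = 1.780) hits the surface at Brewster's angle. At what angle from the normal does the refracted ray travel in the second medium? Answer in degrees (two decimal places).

θ_t ≈ 41.90°

tan θ_B = n₂/n₁ = 1.780/1.597 = 1.1146, so θ_B = 48.10°.
The refracted ray is perpendicular to the reflected ray, so θ_t = 90° − θ_B = 41.90°.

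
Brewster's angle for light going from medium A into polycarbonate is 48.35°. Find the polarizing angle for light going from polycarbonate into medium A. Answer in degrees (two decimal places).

θ_B' ≈ 41.65°

Reversing the direction swaps n₁ and n₂, so tan θ_B' = 1/tan θ_B and θ_B' = 90° − θ_B.
Hence θ_B' = 90° − 48.35° = 41.65°.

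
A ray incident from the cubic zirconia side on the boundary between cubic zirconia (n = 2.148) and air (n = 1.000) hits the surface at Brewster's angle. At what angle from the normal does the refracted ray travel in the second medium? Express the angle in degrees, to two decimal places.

First find Brewster's angle: tan θ_B = 1.000/2.148 = 0.4655, giving θ_B = 24.96°.
The refracted ray is perpendicular to the reflected ray, so θ_t = 90° − θ_B = 65.04°.

θ_t ≈ 65.04°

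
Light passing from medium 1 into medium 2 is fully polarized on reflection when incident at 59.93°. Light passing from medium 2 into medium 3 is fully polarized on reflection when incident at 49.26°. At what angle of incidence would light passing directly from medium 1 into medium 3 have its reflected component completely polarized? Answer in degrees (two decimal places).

Each Brewster angle gives a ratio: n₂/n₁ = tan 59.93° = 1.7272, n₃/n₂ = tan 49.26° = 1.1610.
Multiplying, n₃/n₁ = 1.7272 × 1.1610 = 2.0052, and θ_B(1→3) = arctan 2.0052 = 63.49°.

θ_B ≈ 63.49°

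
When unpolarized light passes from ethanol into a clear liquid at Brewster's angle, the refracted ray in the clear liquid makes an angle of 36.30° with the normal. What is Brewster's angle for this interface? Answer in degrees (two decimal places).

At Brewster's angle the reflected and refracted rays are perpendicular, so θ_B + θ_t = 90°.
So θ_B = 90° − θ_t = 90° − 36.30° = 53.70°.

θ_B ≈ 53.70°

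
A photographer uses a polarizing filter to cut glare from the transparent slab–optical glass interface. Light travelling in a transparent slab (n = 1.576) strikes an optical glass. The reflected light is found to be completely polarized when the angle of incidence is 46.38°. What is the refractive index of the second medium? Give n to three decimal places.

n ≈ 1.654

Brewster's law: tan θ_B = n₂/n₁ (light incident in a transparent slab, refracted into an optical glass).
n₂ = n₁ tan θ_B = 1.576 × tan 46.38° = 1.654.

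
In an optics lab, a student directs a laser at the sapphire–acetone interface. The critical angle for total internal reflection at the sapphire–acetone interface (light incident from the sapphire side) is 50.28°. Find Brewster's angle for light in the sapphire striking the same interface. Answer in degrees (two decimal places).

n₂/n₁ = sin θ_c = sin 50.28° = 0.7692.
tan θ_B equals the same ratio, so θ_B = arctan(0.7692) = 37.57°.

θ_B ≈ 37.57°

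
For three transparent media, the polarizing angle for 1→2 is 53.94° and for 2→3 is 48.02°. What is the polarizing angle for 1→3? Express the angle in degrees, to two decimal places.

Each Brewster angle gives a ratio: n₂/n₁ = tan 53.94° = 1.3734, n₃/n₂ = tan 48.02° = 1.1114.
n₃/n₁ = 1.5263. Then tan θ_B(1→3) = n₃/n₁, so θ_B(1→3) = arctan(1.5263) = 56.77°.

θ_B ≈ 56.77°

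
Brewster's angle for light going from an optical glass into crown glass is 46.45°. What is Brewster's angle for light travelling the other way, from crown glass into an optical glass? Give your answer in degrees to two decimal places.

The two Brewster angles are complementary: θ_B' = 90° − θ_B = 90° − 46.45° = 43.55°.

θ_B' ≈ 43.55°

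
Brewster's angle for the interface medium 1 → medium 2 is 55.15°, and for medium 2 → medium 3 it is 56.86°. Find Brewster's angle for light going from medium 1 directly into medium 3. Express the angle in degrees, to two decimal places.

θ_B ≈ 65.55°

tan θ_B(1→2) = n₂/n₁ = tan 55.15° = 1.4361.
tan θ_B(2→3) = n₃/n₂ = tan 56.86° = 1.5317.
So n₃/n₁ = (n₂/n₁)(n₃/n₂) = 1.4361 × 1.5317 = 2.1997.
θ_B(1→3) = arctan(2.1997) = 65.55°.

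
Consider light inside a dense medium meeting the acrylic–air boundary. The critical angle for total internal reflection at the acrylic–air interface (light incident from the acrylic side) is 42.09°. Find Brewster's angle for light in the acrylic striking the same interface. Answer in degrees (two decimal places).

θ_B ≈ 33.83°

n₂/n₁ = sin θ_c = sin 42.09° = 0.6703.
tan θ_B equals the same ratio, so θ_B = arctan(0.6703) = 33.83°.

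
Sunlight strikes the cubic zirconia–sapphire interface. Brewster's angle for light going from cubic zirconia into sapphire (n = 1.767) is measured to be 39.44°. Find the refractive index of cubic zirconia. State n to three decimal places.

Brewster's law: tan θ_B = n₂/n₁ (light incident in cubic zirconia, refracted into sapphire).
n₁ = n₂ / tan θ_B = 1.767 / tan 39.44° = 2.148.

n ≈ 2.148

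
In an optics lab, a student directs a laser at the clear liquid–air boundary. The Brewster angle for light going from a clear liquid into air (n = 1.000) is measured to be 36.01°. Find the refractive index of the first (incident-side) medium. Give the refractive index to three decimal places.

Full polarization of the reflected beam means tan θ_B = n₂/n₁, where n₁ is the incident medium (a clear liquid).
n₁ = n₂ / tan θ_B = 1.000 / tan 36.01° = 1.376.

n ≈ 1.376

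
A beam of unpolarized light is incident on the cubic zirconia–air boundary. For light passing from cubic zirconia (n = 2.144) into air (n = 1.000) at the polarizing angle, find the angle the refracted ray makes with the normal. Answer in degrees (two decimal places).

tan θ_B = n₂/n₁ = 1.000/2.144 = 0.4664, so θ_B = 25.01°.
The refracted ray is perpendicular to the reflected ray, so θ_t = 90° − θ_B = 64.99°.

θ_t ≈ 64.99°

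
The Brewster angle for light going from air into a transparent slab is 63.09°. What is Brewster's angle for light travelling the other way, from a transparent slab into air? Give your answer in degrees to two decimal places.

θ_B' ≈ 26.91°

tan θ_B' = n₁/n₂ = 1/tan θ_B, so θ_B' = 90° − θ_B.
θ_B' = 90° − 63.09° = 26.91°.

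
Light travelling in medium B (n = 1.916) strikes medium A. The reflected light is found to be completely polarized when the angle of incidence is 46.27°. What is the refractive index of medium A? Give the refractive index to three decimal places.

Full polarization of the reflected beam means tan θ_B = n₂/n₁, where n₁ is the incident medium (medium B).
n₂ = n₁ tan θ_B = 1.916 × tan 46.27° = 2.003.

n ≈ 2.003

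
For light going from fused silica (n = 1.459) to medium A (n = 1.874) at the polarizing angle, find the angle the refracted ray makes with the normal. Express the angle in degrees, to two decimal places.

First find Brewster's angle: tan θ_B = 1.874/1.459 = 1.2844, giving θ_B = 52.10°.
Since θ_B + θ_t = 90° at Brewster incidence, θ_t = 90° − 52.10° = 37.90°.

θ_t ≈ 37.90°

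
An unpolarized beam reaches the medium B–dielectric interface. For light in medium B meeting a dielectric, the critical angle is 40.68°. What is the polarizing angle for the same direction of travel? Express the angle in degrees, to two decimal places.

At the critical angle sin θ_c = n₂/n₁, giving n₂/n₁ = sin 40.68° = 0.6518.
Then tan θ_B = n₂/n₁ = 0.6518, so θ_B = arctan 0.6518 = 33.10°.

θ_B ≈ 33.10°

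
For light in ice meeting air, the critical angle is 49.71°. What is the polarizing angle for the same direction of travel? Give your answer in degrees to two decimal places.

θ_B ≈ 37.34°

n₂/n₁ = sin θ_c = sin 49.71° = 0.7628.
tan θ_B equals the same ratio, so θ_B = arctan(0.7628) = 37.34°.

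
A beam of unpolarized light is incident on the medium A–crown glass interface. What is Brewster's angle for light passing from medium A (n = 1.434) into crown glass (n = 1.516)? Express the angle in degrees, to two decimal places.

The reflected p-component vanishes when tan θ_B = n₂/n₁.
Here n₂/n₁ = 1.516/1.434 = 1.0572, and Brewster's law gives tan θ_B = n₂/n₁.
So θ_B = arctan 1.0572 = 46.59°.

θ_B ≈ 46.59°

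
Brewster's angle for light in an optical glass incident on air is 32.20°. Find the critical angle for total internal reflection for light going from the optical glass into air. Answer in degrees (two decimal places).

n₂/n₁ = tan 32.20° = 0.6297; the critical angle satisfies sin θ_c = n₂/n₁.
θ_c = arcsin(0.6297) = 39.03°.

θ_c ≈ 39.03°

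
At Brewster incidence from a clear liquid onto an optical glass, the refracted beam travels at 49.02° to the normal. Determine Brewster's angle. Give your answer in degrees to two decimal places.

At Brewster's angle the reflected and refracted rays are perpendicular, so θ_B + θ_t = 90°.
θ_B = 90° − 49.02° = 40.98°.

θ_B ≈ 40.98°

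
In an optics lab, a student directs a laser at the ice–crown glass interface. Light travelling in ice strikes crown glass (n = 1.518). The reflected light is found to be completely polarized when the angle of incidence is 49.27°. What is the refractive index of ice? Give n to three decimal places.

Brewster's law: tan θ_B = n₂/n₁ (light incident in ice, refracted into crown glass).
n₁ = n₂ / tan θ_B = 1.518 / tan 49.27° = 1.307.

n ≈ 1.307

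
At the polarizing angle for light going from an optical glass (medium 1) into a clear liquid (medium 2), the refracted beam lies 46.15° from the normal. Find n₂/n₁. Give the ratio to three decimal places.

θ_B + θ_t = 90°, so θ_B = 90° − 46.15° = 43.85°.
tan θ_B = n₂/n₁, so n₂/n₁ = tan 43.85° = 0.961.

n₂/n₁ ≈ 0.961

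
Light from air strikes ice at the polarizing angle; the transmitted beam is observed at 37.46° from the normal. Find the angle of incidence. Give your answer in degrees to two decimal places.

θ_B ≈ 52.54°

At Brewster's angle the reflected and refracted rays are perpendicular, so θ_B + θ_t = 90°.
θ_B = 90° − 37.46° = 52.54°.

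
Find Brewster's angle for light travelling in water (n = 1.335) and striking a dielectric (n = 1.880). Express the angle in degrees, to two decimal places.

θ_B ≈ 54.62°

The reflected p-component vanishes when tan θ_B = n₂/n₁.
tan θ_B = n₂/n₁ = 1.880/1.335 = 1.4082.
θ_B = arctan(1.4082) = 54.62°.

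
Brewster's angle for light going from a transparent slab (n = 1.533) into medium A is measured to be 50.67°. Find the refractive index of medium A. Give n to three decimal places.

Full polarization of the reflected beam means tan θ_B = n₂/n₁, where n₁ is the incident medium (a transparent slab).
n₂ = n₁ tan θ_B = 1.533 × tan 50.67° = 1.871.

n ≈ 1.871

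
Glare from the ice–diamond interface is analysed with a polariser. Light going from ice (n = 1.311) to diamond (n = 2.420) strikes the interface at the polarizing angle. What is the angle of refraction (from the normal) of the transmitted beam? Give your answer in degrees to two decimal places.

θ_t ≈ 28.45°

θ_B = arctan(n₂/n₁) = arctan(2.420/1.311) = 61.55°.
At Brewster's angle the reflected and refracted rays are perpendicular, so θ_t = 90° − θ_B = 90° − 61.55° = 28.45°.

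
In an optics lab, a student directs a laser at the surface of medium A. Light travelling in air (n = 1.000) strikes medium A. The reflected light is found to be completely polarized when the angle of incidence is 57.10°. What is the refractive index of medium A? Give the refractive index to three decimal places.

Full polarization of the reflected beam means tan θ_B = n₂/n₁, where n₁ is the incident medium (air).
n₂ = n₁ tan θ_B = 1.000 × tan 57.10° = 1.546.

n ≈ 1.546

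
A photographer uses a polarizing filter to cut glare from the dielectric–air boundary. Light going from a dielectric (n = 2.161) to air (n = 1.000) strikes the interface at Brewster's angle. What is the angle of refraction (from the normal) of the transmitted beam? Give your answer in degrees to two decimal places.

θ_t ≈ 65.17°

θ_B = arctan(n₂/n₁) = arctan(1.000/2.161) = 24.83°.
Since θ_B + θ_t = 90° at Brewster incidence, θ_t = 90° − 24.83° = 65.17°.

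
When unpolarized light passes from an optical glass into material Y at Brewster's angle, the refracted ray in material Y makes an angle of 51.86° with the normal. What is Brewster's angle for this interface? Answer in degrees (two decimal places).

Since the reflected and refracted rays are at right angles at the polarizing angle, θ_B + θ_t = 90°.
θ_B = 90° − 51.86° = 38.14°.

θ_B ≈ 38.14°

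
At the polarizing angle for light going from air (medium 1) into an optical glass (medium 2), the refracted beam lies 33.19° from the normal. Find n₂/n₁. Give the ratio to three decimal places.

n₂/n₁ ≈ 1.529

At Brewster incidence θ_B = 90° − θ_t = 90° − 33.19° = 56.81°.
tan θ_B = n₂/n₁, so n₂/n₁ = tan 56.81° = 1.529.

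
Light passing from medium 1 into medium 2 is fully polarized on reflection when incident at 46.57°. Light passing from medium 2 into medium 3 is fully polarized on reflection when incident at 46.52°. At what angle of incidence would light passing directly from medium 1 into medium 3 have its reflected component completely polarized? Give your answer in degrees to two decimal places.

n₂/n₁ = tan 46.57° = 1.0564 and n₃/n₂ = tan 46.52° = 1.0545.
So n₃/n₁ = (n₂/n₁)(n₃/n₂) = 1.0564 × 1.0545 = 1.1140.
θ_B(1→3) = arctan(1.1140) = 48.09°.

θ_B ≈ 48.09°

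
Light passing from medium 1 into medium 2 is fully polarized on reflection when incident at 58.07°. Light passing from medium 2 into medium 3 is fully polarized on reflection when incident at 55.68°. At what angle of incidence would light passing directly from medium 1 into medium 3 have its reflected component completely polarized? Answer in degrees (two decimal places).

n₂/n₁ = tan 58.07° = 1.6047 and n₃/n₂ = tan 55.68° = 1.4648.
Multiplying, n₃/n₁ = 1.6047 × 1.4648 = 2.3506, and θ_B(1→3) = arctan 2.3506 = 66.95°.

θ_B ≈ 66.95°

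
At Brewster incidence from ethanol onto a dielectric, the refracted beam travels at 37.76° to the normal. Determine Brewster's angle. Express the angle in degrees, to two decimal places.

At Brewster's angle the reflected and refracted rays are perpendicular, so θ_B + θ_t = 90°.
θ_B = 90° − 37.76° = 52.24°.

θ_B ≈ 52.24°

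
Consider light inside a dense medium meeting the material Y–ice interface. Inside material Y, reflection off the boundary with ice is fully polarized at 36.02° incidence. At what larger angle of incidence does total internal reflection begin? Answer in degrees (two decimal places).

θ_c ≈ 46.64°

From Brewster, n₂/n₁ = tan θ_B = tan 36.02° = 0.7271.
Then sin θ_c = n₂/n₁ = 0.7271, so θ_c = arcsin 0.7271 = 46.64°.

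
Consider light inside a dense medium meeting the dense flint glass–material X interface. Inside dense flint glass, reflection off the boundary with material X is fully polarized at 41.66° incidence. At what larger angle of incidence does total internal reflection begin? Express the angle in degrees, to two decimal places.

tan θ_B = n₂/n₁ = tan 41.66° = 0.8897.
Total internal reflection: sin θ_c = n₂/n₁ = 0.8897.
θ_c = arcsin(0.8897) = 62.84°.

θ_c ≈ 62.84°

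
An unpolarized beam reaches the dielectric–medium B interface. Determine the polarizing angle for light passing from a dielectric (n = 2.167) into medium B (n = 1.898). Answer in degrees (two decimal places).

Here n₂/n₁ = 1.898/2.167 = 0.8759, and Brewster's law gives tan θ_B = n₂/n₁.
θ_B = arctan(0.8759) = 41.21°.

θ_B ≈ 41.21°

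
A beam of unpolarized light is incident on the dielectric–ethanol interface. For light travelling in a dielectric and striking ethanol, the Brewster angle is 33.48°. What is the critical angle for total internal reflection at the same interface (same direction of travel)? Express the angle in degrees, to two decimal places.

θ_c ≈ 41.41°

From Brewster, n₂/n₁ = tan θ_B = tan 33.48° = 0.6614.
Then sin θ_c = n₂/n₁ = 0.6614, so θ_c = arcsin 0.6614 = 41.41°.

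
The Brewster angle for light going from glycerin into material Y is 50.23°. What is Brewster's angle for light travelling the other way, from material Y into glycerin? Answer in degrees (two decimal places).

tan θ_B' = n₁/n₂ = 1/tan θ_B, so θ_B' = 90° − θ_B.
θ_B' = 90° − 50.23° = 39.77°.

θ_B' ≈ 39.77°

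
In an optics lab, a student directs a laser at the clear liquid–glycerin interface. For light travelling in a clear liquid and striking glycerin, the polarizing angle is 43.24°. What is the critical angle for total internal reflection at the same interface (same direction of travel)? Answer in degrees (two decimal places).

From Brewster, n₂/n₁ = tan θ_B = tan 43.24° = 0.9404.
Then sin θ_c = n₂/n₁ = 0.9404, so θ_c = arcsin 0.9404 = 70.11°.

θ_c ≈ 70.11°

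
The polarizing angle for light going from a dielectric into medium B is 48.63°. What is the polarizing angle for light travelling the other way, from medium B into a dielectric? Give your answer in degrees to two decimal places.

θ_B' ≈ 41.37°

The two Brewster angles are complementary: θ_B' = 90° − θ_B = 90° − 48.63° = 41.37°.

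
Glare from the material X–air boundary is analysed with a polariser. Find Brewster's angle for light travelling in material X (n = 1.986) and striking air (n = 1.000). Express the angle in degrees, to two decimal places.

Here n₂/n₁ = 1.000/1.986 = 0.5035, and Brewster's law gives tan θ_B = n₂/n₁.
θ_B = arctan(0.5035) = 26.73°.

θ_B ≈ 26.73°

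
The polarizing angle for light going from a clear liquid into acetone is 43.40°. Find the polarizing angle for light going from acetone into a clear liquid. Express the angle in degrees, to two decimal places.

θ_B' ≈ 46.60°

tan θ_B' = n₁/n₂ = 1/tan θ_B, so θ_B' = 90° − θ_B.
θ_B' = 90° − 43.40° = 46.60°.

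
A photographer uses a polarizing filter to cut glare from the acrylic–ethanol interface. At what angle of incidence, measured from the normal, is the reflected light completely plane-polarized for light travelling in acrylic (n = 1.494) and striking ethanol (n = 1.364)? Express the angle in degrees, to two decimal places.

Here n₂/n₁ = 1.364/1.494 = 0.9130, and Brewster's law gives tan θ_B = n₂/n₁. Taking the arctangent, θ_B = 42.40°.

θ_B ≈ 42.40°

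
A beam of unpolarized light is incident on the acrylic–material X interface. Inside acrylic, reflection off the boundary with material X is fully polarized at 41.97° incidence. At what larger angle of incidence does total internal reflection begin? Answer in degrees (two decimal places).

θ_c ≈ 64.09°

tan θ_B = n₂/n₁ = tan 41.97° = 0.8995.
Total internal reflection: sin θ_c = n₂/n₁ = 0.8995.
θ_c = arcsin(0.8995) = 64.09°.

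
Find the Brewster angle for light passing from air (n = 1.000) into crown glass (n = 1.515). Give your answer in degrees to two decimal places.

Here n₂/n₁ = 1.515/1.000 = 1.5150, and Brewster's law gives tan θ_B = n₂/n₁.
θ_B = arctan(1.5150) = 56.57°.

θ_B ≈ 56.57°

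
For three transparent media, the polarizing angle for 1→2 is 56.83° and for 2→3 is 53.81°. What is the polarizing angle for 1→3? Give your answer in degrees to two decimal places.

Each Brewster angle gives a ratio: n₂/n₁ = tan 56.83° = 1.5299, n₃/n₂ = tan 53.81° = 1.3668.
Multiplying, n₃/n₁ = 1.5299 × 1.3668 = 2.0911, and θ_B(1→3) = arctan 2.0911 = 64.44°.

θ_B ≈ 64.44°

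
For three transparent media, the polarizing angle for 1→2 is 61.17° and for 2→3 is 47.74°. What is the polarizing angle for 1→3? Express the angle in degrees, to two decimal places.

θ_B ≈ 63.43°

Each Brewster angle gives a ratio: n₂/n₁ = tan 61.17° = 1.8167, n₃/n₂ = tan 47.74° = 1.1005.
So n₃/n₁ = (n₂/n₁)(n₃/n₂) = 1.8167 × 1.1005 = 1.9994.
θ_B(1→3) = arctan(1.9994) = 63.43°.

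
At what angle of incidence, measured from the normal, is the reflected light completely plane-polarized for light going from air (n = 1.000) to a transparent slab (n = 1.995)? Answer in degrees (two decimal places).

θ_B ≈ 63.38°

At Brewster's angle the reflected and refracted rays are perpendicular, which with Snell's law gives tan θ_B = n₂/n₁.
Here n₂/n₁ = 1.995/1.000 = 1.9950, and Brewster's law gives tan θ_B = n₂/n₁.
θ_B = arctan(1.9950) = 63.38°.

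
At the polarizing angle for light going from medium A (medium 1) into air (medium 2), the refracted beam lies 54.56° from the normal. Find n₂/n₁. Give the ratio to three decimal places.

n₂/n₁ ≈ 0.712

At Brewster incidence θ_B = 90° − θ_t = 90° − 54.56° = 35.44°.
Then n₂/n₁ = tan θ_B = tan 35.44° = 0.712.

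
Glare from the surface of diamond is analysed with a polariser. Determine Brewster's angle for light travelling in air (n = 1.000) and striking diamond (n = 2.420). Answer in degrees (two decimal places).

At Brewster's angle the reflected and refracted rays are perpendicular, which with Snell's law gives tan θ_B = n₂/n₁.
Here n₂/n₁ = 2.420/1.000 = 2.4200, and Brewster's law gives tan θ_B = n₂/n₁.
θ_B = arctan(2.4200) = 67.55°.

θ_B ≈ 67.55°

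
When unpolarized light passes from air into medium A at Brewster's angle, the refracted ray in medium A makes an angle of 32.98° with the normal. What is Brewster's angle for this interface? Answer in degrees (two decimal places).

At Brewster's angle the reflected and refracted rays are perpendicular, so θ_B + θ_t = 90°.
θ_B = 90° − 32.98° = 57.02°.

θ_B ≈ 57.02°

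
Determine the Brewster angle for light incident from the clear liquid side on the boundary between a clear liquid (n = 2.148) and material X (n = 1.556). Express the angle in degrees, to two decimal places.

Here n₂/n₁ = 1.556/2.148 = 0.7244, and Brewster's law gives tan θ_B = n₂/n₁. Taking the arctangent, θ_B = 35.92°.

θ_B ≈ 35.92°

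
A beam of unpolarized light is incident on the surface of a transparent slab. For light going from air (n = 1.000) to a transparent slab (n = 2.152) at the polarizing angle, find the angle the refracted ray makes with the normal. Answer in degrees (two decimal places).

θ_t ≈ 24.92°

tan θ_B = n₂/n₁ = 2.152/1.000 = 2.1520, so θ_B = 65.08°.
The refracted ray is perpendicular to the reflected ray, so θ_t = 90° − θ_B = 24.92°.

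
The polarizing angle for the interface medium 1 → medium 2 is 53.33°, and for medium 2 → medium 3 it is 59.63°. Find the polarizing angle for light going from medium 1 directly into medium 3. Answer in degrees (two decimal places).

n₂/n₁ = tan 53.33° = 1.3431 and n₃/n₂ = tan 59.63° = 1.7065.
So n₃/n₁ = (n₂/n₁)(n₃/n₂) = 1.3431 × 1.7065 = 2.2920.
θ_B(1→3) = arctan(2.2920) = 66.43°.

θ_B ≈ 66.43°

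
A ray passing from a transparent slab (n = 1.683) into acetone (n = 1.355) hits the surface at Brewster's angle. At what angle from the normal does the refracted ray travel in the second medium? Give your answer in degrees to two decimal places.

First find Brewster's angle: tan θ_B = 1.355/1.683 = 0.8051, giving θ_B = 38.84°.
Since θ_B + θ_t = 90° at Brewster incidence, θ_t = 90° − 38.84° = 51.16°.

θ_t ≈ 51.16°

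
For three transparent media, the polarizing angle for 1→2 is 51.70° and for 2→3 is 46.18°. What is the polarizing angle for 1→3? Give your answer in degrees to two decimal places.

tan θ_B(1→2) = n₂/n₁ = tan 51.70° = 1.2662.
tan θ_B(2→3) = n₃/n₂ = tan 46.18° = 1.0421.
So n₃/n₁ = (n₂/n₁)(n₃/n₂) = 1.2662 × 1.0421 = 1.3195.
θ_B(1→3) = arctan(1.3195) = 52.84°.

θ_B ≈ 52.84°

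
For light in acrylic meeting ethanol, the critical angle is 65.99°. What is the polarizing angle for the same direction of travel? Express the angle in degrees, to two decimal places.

θ_B ≈ 42.41°

At the critical angle sin θ_c = n₂/n₁, giving n₂/n₁ = sin 65.99° = 0.9135.
Then tan θ_B = n₂/n₁ = 0.9135, so θ_B = arctan 0.9135 = 42.41°.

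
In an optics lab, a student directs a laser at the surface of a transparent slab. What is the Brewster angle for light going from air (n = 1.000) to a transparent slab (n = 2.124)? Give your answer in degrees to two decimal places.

The reflected p-component vanishes when tan θ_B = n₂/n₁.
Here n₂/n₁ = 2.124/1.000 = 2.1240, and Brewster's law gives tan θ_B = n₂/n₁.
So θ_B = arctan 2.1240 = 64.79°.

θ_B ≈ 64.79°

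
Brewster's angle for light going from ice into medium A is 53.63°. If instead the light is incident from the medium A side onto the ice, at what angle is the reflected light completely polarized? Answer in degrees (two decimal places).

The two Brewster angles are complementary: θ_B' = 90° − θ_B = 90° − 53.63° = 36.37°.

θ_B' ≈ 36.37°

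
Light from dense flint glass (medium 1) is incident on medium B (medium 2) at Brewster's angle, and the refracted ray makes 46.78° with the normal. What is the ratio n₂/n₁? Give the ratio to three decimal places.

n₂/n₁ ≈ 0.940

θ_B + θ_t = 90°, so θ_B = 90° − 46.78° = 43.22°.
tan θ_B = n₂/n₁, so n₂/n₁ = tan 43.22° = 0.940.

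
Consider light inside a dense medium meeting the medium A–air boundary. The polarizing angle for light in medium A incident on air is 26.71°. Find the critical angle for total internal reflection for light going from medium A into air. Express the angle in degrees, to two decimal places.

θ_c ≈ 30.21°

n₂/n₁ = tan 26.71° = 0.5032; the critical angle satisfies sin θ_c = n₂/n₁.
θ_c = arcsin(0.5032) = 30.21°.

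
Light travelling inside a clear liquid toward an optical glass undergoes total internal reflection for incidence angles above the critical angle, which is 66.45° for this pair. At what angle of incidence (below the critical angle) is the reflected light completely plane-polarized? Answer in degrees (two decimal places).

At the critical angle sin θ_c = n₂/n₁, giving n₂/n₁ = sin 66.45° = 0.9167.
Then tan θ_B = n₂/n₁ = 0.9167, so θ_B = arctan 0.9167 = 42.51°.

θ_B ≈ 42.51°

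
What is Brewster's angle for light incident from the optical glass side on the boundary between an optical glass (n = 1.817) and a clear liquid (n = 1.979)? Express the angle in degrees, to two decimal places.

θ_B ≈ 47.44°

tan θ_B = n₂/n₁ = 1.979/1.817 = 1.0892.
θ_B = arctan(1.0892) = 47.44°.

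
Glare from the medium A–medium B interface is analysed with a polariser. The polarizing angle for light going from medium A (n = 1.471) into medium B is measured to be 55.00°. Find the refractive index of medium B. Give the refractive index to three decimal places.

Full polarization of the reflected beam means tan θ_B = n₂/n₁, where n₁ is the incident medium (medium A).
n₂ = n₁ tan θ_B = 1.471 × tan 55.00° = 2.101.

n ≈ 2.101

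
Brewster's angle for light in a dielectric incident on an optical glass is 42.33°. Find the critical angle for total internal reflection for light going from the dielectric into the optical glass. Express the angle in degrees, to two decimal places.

θ_c ≈ 65.63°

n₂/n₁ = tan 42.33° = 0.9109; the critical angle satisfies sin θ_c = n₂/n₁.
θ_c = arcsin(0.9109) = 65.63°.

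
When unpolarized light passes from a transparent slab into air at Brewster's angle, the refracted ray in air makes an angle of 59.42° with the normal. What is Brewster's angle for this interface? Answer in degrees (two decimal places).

Since the reflected and refracted rays are at right angles at the polarizing angle, θ_B + θ_t = 90°.
θ_B = 90° − 59.42° = 30.58°.

θ_B ≈ 30.58°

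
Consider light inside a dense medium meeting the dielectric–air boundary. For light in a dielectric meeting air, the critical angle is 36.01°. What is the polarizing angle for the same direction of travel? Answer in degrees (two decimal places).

θ_B ≈ 30.45°

sin θ_c = n₂/n₁, so n₂/n₁ = sin 36.01° = 0.5879.
Brewster: tan θ_B = n₂/n₁ = 0.5879.
θ_B = arctan(0.5879) = 30.45°.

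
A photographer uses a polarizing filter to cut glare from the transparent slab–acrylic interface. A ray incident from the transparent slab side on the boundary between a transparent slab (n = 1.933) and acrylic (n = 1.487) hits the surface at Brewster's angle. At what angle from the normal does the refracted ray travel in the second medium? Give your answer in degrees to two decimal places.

θ_t ≈ 52.43°

θ_B = arctan(n₂/n₁) = arctan(1.487/1.933) = 37.57°.
The refracted ray is perpendicular to the reflected ray, so θ_t = 90° − θ_B = 52.43°.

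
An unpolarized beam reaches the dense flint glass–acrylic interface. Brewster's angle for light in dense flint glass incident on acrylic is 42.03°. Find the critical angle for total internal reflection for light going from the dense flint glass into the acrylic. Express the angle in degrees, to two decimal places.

tan θ_B = n₂/n₁ = tan 42.03° = 0.9014.
Total internal reflection: sin θ_c = n₂/n₁ = 0.9014.
θ_c = arcsin(0.9014) = 64.34°.

θ_c ≈ 64.34°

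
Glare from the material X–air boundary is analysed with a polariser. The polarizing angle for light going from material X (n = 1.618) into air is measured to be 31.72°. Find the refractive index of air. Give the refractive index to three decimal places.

Brewster's law: tan θ_B = n₂/n₁ (light incident in material X, refracted into air).
n₂ = n₁ tan θ_B = 1.618 × tan 31.72° = 1.000.

n ≈ 1.000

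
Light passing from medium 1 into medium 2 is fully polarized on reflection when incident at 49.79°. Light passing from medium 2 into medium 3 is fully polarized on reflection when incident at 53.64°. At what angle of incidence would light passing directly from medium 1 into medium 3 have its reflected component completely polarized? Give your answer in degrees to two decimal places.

θ_B ≈ 58.10°

tan θ_B(1→2) = n₂/n₁ = tan 49.79° = 1.1829.
tan θ_B(2→3) = n₃/n₂ = tan 53.64° = 1.3584.
n₃/n₁ = 1.6068. Then tan θ_B(1→3) = n₃/n₁, so θ_B(1→3) = arctan(1.6068) = 58.10°.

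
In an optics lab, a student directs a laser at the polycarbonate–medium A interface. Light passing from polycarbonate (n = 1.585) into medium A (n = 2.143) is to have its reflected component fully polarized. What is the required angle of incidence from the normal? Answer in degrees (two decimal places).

θ_B ≈ 53.51°

Here n₂/n₁ = 2.143/1.585 = 1.3521, and Brewster's law gives tan θ_B = n₂/n₁. Taking the arctangent, θ_B = 53.51°.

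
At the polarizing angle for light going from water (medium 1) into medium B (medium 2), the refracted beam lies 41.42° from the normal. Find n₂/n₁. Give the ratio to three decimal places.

n₂/n₁ ≈ 1.133

At Brewster incidence θ_B = 90° − θ_t = 90° − 41.42° = 48.58°.
tan θ_B = n₂/n₁, so n₂/n₁ = tan 48.58° = 1.133.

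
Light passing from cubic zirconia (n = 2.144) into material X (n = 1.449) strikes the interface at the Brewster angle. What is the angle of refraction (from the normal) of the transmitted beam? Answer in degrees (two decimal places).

First find Brewster's angle: tan θ_B = 1.449/2.144 = 0.6758, giving θ_B = 34.05°.
The refracted ray is perpendicular to the reflected ray, so θ_t = 90° − θ_B = 55.95°.

θ_t ≈ 55.95°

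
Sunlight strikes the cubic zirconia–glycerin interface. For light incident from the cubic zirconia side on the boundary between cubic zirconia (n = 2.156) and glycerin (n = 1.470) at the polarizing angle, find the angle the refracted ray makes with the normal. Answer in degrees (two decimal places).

First find Brewster's angle: tan θ_B = 1.470/2.156 = 0.6818, giving θ_B = 34.29°.
Since θ_B + θ_t = 90° at Brewster incidence, θ_t = 90° − 34.29° = 55.71°.

θ_t ≈ 55.71°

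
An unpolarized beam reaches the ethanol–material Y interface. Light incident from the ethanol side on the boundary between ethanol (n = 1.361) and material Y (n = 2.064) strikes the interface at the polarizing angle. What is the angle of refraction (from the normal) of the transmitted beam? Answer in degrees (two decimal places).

θ_B = arctan(n₂/n₁) = arctan(2.064/1.361) = 56.60°.
At Brewster's angle the reflected and refracted rays are perpendicular, so θ_t = 90° − θ_B = 90° − 56.60° = 33.40°.

θ_t ≈ 33.40°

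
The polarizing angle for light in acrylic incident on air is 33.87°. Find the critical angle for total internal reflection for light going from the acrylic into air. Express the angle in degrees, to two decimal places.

n₂/n₁ = tan 33.87° = 0.6712; the critical angle satisfies sin θ_c = n₂/n₁.
θ_c = arcsin(0.6712) = 42.16°.

θ_c ≈ 42.16°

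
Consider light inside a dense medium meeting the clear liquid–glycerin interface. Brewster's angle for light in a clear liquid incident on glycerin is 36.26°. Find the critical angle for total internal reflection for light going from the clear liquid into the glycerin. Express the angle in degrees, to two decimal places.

tan θ_B = n₂/n₁ = tan 36.26° = 0.7335.
Total internal reflection: sin θ_c = n₂/n₁ = 0.7335.
θ_c = arcsin(0.7335) = 47.18°.

θ_c ≈ 47.18°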